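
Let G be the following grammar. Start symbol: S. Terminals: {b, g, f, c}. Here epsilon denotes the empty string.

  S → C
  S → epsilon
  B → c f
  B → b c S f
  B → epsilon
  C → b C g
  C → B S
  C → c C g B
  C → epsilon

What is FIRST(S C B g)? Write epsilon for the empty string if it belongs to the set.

{b, c, g}

FIRST(B): from B→c f we get {c}; from B→b c S f we get {b}; from B→epsilon we get {epsilon}. So FIRST(B) = {epsilon, b, c}.
FIRST(S): from S→C we get {epsilon, b, c}; from S→epsilon we get {epsilon}. So FIRST(S) = {epsilon, b, c}.
FIRST(C): from C→b C g we get {b}; from C→B S we get {epsilon, b, c}; from C→c C g B we get {c}; from C→epsilon we get {epsilon}. So FIRST(C) = {epsilon, b, c}.
FIRST(S C B g): take FIRST of each symbol in turn, carrying on past any symbol whose FIRST contains epsilon; result {b, c, g}.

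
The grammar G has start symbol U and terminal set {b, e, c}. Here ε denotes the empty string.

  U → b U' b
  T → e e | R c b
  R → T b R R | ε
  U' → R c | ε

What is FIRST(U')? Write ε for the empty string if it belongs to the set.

{ε, c, e}

FIRST(U): from U→b U' b we get {b}. So FIRST(U) = {b}.
FIRST(T): from T→e e we get {e}; from T→R c b we get {c, e}. So FIRST(T) = {c, e}.
FIRST(R): from R→T b R R we get {c, e}; from R→ε we get {ε}. So FIRST(R) = {ε, c, e}.
FIRST(U'): from U'→R c we get {c, e}; from U'→ε we get {ε}. So FIRST(U') = {ε, c, e}.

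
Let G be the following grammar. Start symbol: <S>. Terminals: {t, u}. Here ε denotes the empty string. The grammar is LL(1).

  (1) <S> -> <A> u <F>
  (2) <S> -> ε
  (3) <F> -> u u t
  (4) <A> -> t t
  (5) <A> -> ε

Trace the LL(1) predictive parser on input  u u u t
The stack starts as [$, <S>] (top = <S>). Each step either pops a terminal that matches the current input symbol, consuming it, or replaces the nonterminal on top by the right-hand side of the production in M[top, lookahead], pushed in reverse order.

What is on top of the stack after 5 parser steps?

u

step 1: stack=$ <S>  input=u u u t $  — expand <S> -> <A> u <F>
step 2: stack=$ <F> u <A>  input=u u u t $  — expand <A> -> ε
step 3: stack=$ <F> u  input=u u u t $  — match u
step 4: stack=$ <F>  input=u u t $  — expand <F> -> u u t
step 5: stack=$ t u u  input=u u t $  — match u
Stack after step 5: $ t u (top = u).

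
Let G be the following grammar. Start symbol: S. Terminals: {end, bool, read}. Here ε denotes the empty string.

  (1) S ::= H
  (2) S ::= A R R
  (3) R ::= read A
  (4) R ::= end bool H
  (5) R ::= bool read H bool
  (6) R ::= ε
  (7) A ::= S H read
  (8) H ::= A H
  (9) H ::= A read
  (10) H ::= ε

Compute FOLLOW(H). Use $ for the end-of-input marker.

FIRST(R) = {ε, bool, end, read}
FIRST(S) = {ε, read}  (via H, A R R)
FIRST(A) = {read}  (via S H read)
FIRST(H) = {ε, read}  (via A H, A read)
FOLLOW(S) includes $ since S is the start symbol.
FOLLOW(S): in A::=S H read, S is followed by H read with FIRST {read}. Thus FOLLOW(S) = {$, read}.
FOLLOW(R): in S::=A R R (occurrence 1), R is followed by R with FIRST {ε, bool, end, read}; in S::=A R R (occurrence 1), the suffix after R is nullable, so FOLLOW(R) ⊇ FOLLOW(S) = {$, read}; in S::=A R R (occurrence 2), the suffix after R is empty, so FOLLOW(R) ⊇ FOLLOW(S) = {$, read}. Thus FOLLOW(R) = {$, bool, end, read}.
FOLLOW(H): in S::=H, the suffix after H is empty, so FOLLOW(H) ⊇ FOLLOW(S) = {$, read}; in R::=end bool H, the suffix after H is empty, so FOLLOW(H) ⊇ FOLLOW(R) = {$, bool, end, read}; in R::=bool read H bool, H is followed by bool with FIRST {bool}; in A::=S H read, H is followed by read with FIRST {read}; in H::=A H, the suffix after H is empty (adds nothing new). Thus FOLLOW(H) = {$, bool, end, read}.
FOLLOW(A): in S::=A R R, A is followed by R R with FIRST {ε, bool, end, read}; in S::=A R R, the suffix after A is nullable, so FOLLOW(A) ⊇ FOLLOW(S) = {$, read}; in R::=read A, the suffix after A is empty, so FOLLOW(A) ⊇ FOLLOW(R) = {$, bool, end, read}; in H::=A H, A is followed by H with FIRST {ε, read}; in H::=A H, the suffix after A is nullable, so FOLLOW(A) ⊇ FOLLOW(H) = {$, bool, end, read}; in H::=A read, A is followed by read with FIRST {read}. Thus FOLLOW(A) = {$, bool, end, read}.

{$, bool, end, read}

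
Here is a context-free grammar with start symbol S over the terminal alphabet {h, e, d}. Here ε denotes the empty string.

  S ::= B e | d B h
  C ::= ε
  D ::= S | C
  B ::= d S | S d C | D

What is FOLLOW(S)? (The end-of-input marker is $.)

{$, d, e, h}

FIRST(C) = {ε}
FIRST(S) = {d, e}  (via B e)
FIRST(D) = {ε, d, e}  (via S, C)
FIRST(B) = {ε, d, e}  (via S d C, D)
FOLLOW(S) includes $ since S is the start symbol.
FOLLOW(B): in S::=B e, B is followed by e with FIRST {e}; in S::=d B h, B is followed by h with FIRST {h}. Thus FOLLOW(B) = {e, h}.
FOLLOW(D): in B::=D, the suffix after D is empty, so FOLLOW(D) ⊇ FOLLOW(B) = {e, h}. Thus FOLLOW(D) = {e, h}.
FOLLOW(S): in D::=S, the suffix after S is empty, so FOLLOW(S) ⊇ FOLLOW(D) = {e, h}; in B::=d S, the suffix after S is empty, so FOLLOW(S) ⊇ FOLLOW(B) = {e, h}; in B::=S d C, S is followed by d C with FIRST {d}. Thus FOLLOW(S) = {$, d, e, h}.
FOLLOW(C): in D::=C, the suffix after C is empty, so FOLLOW(C) ⊇ FOLLOW(D) = {e, h}; in B::=S d C, the suffix after C is empty, so FOLLOW(C) ⊇ FOLLOW(B) = {e, h}. Thus FOLLOW(C) = {e, h}.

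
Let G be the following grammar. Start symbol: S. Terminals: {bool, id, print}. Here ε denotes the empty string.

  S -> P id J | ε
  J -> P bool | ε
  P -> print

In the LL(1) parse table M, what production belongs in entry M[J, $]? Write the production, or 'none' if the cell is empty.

FIRST(P) = {print}
FIRST(S) = {ε, print}  (via P id J)
FIRST(J) = {ε, print}  (via P bool)
FOLLOW(S) includes $ since S is the start symbol.
FOLLOW(S): S appears on no right-hand side. Thus FOLLOW(S) = {$}.
FOLLOW(J): in S->P id J, the suffix after J is empty, so FOLLOW(J) ⊇ FOLLOW(S) = {$}. Thus FOLLOW(J) = {$}.
For J -> P bool: FIRST(P bool) = {print}, so it goes in M[J, t] for t ∈ {print}.
For J -> ε: FIRST(ε) = {ε}, so it goes in M[J, t] for t ∈ {}; since ε ∈ FIRST, also for every t ∈ FOLLOW(J) = {$}.

J -> ε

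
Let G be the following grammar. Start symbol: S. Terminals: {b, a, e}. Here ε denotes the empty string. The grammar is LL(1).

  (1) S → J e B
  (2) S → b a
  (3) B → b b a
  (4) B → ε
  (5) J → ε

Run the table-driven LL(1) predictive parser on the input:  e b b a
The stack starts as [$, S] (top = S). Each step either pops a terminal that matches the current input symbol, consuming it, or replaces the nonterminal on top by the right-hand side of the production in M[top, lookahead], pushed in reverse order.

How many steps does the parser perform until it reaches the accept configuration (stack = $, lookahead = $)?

7

step 1: stack=$ S  input=e b b a $  — expand S → J e B
step 2: stack=$ B e J  input=e b b a $  — expand J → ε
step 3: stack=$ B e  input=e b b a $  — match e
step 4: stack=$ B  input=b b a $  — expand B → b b a
step 5: stack=$ a b b  input=b b a $  — match b
step 6: stack=$ a b  input=b a $  — match b
step 7: stack=$ a  input=a $  — match a
Accept reached after 7 steps.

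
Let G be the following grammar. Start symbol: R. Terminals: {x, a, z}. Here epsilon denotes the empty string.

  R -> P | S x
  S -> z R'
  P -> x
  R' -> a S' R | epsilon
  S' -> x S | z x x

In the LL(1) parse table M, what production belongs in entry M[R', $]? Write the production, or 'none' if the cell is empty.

FIRST(S): from S->z R' we get {z}. So FIRST(S) = {z}.
FIRST(P): from P->x we get {x}. So FIRST(P) = {x}.
FIRST(R'): from R'->a S' R we get {a}; from R'->epsilon we get {epsilon}. So FIRST(R') = {epsilon, a}.
FIRST(S'): from S'->x S we get {x}; from S'->z x x we get {z}. So FIRST(S') = {x, z}.
FIRST(R): from R->P we get {x}; from R->S x we get {z}. So FIRST(R) = {x, z}.
FOLLOW(R) includes $ since R is the start symbol.
FOLLOW(S): in R->S x, S is followed by x with FIRST {x}; in S'->x S, the suffix after S is empty, so FOLLOW(S) ⊇ FOLLOW(S') = {x, z}. Thus FOLLOW(S) = {x, z}.
FOLLOW(R'): in S->z R', the suffix after R' is empty, so FOLLOW(R') ⊇ FOLLOW(S) = {x, z}. Thus FOLLOW(R') = {x, z}.
For R' -> a S' R: FIRST(a S' R) = {a}, so it goes in M[R', t] for t ∈ {a}.
For R' -> epsilon: FIRST(epsilon) = {epsilon}, so it goes in M[R', t] for t ∈ {}; since epsilon ∈ FIRST, also for every t ∈ FOLLOW(R') = {x, z}.
None of these place a production in M[R', $].

none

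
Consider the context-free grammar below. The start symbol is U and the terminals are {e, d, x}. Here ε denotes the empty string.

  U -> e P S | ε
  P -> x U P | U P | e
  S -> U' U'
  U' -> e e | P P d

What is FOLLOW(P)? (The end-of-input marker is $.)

{d, e, x}

FIRST(U) = {ε, e}
FIRST(P) = {e, x}  (via U P)
FIRST(U') = {e, x}  (via P P d)
FIRST(S) = {e, x}  (via U' U')
FOLLOW(U) includes $ since U is the start symbol.
FOLLOW(U): in P->x U P, U is followed by P with FIRST {e, x}; in P->U P, U is followed by P with FIRST {e, x}. Thus FOLLOW(U) = {$, e, x}.
FOLLOW(P): in U->e P S, P is followed by S with FIRST {e, x}; in P->x U P, the suffix after P is empty (adds nothing new); in P->U P, the suffix after P is empty (adds nothing new); in U'->P P d (occurrence 1), P is followed by P d with FIRST {e, x}; in U'->P P d (occurrence 2), P is followed by d with FIRST {d}. Thus FOLLOW(P) = {d, e, x}.
FOLLOW(S): in U->e P S, the suffix after S is empty, so FOLLOW(S) ⊇ FOLLOW(U) = {$, e, x}. Thus FOLLOW(S) = {$, e, x}.
FOLLOW(U'): in S->U' U' (occurrence 1), U' is followed by U' with FIRST {e, x}; in S->U' U' (occurrence 2), the suffix after U' is empty, so FOLLOW(U') ⊇ FOLLOW(S) = {$, e, x}. Thus FOLLOW(U') = {$, e, x}.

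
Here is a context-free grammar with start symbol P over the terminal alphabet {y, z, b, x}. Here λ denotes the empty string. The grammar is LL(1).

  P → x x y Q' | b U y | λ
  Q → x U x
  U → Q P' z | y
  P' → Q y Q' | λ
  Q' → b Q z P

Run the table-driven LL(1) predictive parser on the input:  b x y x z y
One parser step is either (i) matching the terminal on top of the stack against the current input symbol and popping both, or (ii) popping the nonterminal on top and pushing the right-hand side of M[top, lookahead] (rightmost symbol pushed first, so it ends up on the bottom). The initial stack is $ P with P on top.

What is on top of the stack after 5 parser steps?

     Stack           Input          Action
  1  $ P             b x y x z y $  expand P → b U y
  2  $ y U b         b x y x z y $  match b
  3  $ y U           x y x z y $    expand U → Q P' z
  4  $ y z P' Q      x y x z y $    expand Q → x U x
  5  $ y z P' x U x  x y x z y $    match x
Stack after step 5: $ y z P' x U (top = U).

U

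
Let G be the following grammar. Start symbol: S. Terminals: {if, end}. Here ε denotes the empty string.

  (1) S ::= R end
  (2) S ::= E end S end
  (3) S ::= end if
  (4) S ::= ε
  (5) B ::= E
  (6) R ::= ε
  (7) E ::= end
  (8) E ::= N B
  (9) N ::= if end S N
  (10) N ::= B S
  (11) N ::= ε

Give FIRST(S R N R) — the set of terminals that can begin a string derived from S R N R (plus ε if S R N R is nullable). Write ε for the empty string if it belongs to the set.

{ε, end, if}

FIRST(R) = {ε}
FIRST(S) = {ε, end, if}  (via R end, E end S end)
FIRST(B) = {end, if}  (via E)
FIRST(N) = {ε, end, if}  (via B S)
FIRST(E) = {end, if}  (via N B)
FIRST(S R N R): take FIRST of each symbol in turn, carrying on past any symbol whose FIRST contains ε; result {ε, end, if}.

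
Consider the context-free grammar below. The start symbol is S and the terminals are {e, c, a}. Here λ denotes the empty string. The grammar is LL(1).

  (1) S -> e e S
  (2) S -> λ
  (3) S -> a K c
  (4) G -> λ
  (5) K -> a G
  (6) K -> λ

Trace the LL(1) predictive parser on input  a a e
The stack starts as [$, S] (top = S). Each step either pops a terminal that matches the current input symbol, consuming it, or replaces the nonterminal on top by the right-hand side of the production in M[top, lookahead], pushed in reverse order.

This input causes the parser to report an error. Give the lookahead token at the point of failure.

step 1: stack=$ S  input=a a e $  — expand S -> a K c
step 2: stack=$ c K a  input=a a e $  — match a
step 3: stack=$ c K  input=a e $  — expand K -> a G
step 4: stack=$ c G a  input=a e $  — match a
step 5: stack=$ c G  input=e $  — error: M[G, e] is empty

e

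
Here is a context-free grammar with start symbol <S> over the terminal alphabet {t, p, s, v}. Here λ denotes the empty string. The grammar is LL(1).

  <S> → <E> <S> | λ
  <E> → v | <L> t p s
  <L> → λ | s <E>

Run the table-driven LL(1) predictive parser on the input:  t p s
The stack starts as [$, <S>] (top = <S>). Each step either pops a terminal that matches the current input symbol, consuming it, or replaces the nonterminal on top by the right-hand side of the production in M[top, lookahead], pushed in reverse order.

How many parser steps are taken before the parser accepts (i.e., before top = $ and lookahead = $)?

7

     Stack            Input    Action
  1  $ <S>            t p s $  expand <S> → <E> <S>
  2  $ <S> <E>        t p s $  expand <E> → <L> t p s
  3  $ <S> s p t <L>  t p s $  expand <L> → λ
  4  $ <S> s p t      t p s $  match t
  5  $ <S> s p        p s $    match p
  6  $ <S> s          s $      match s
  7  $ <S>            $        expand <S> → λ
Accept reached after 7 steps.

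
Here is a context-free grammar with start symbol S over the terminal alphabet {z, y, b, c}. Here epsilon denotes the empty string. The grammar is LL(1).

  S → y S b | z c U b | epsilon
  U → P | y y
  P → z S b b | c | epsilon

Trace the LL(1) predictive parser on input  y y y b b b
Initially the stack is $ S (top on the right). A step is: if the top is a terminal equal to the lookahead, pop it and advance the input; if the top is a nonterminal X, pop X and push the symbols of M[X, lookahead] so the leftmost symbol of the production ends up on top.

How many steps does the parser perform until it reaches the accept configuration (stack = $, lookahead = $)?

10

step 1: stack=$ S  input=y y y b b b $  — expand S → y S b
step 2: stack=$ b S y  input=y y y b b b $  — match y
step 3: stack=$ b S  input=y y b b b $  — expand S → y S b
step 4: stack=$ b b S y  input=y y b b b $  — match y
step 5: stack=$ b b S  input=y b b b $  — expand S → y S b
step 6: stack=$ b b b S y  input=y b b b $  — match y
step 7: stack=$ b b b S  input=b b b $  — expand S → epsilon
step 8: stack=$ b b b  input=b b b $  — match b
step 9: stack=$ b b  input=b b $  — match b
step 10: stack=$ b  input=b $  — match b
Accept reached after 10 steps.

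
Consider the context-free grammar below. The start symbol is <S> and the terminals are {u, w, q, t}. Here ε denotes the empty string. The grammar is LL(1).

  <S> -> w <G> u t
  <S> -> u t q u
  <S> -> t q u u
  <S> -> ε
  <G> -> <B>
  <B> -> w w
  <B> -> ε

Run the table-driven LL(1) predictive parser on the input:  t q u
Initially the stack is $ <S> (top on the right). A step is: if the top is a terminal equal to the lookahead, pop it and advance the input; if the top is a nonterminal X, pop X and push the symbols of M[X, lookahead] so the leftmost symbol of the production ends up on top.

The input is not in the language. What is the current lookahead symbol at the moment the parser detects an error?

$

     Stack      Input    Action
  1  $ <S>      t q u $  expand <S> -> t q u u
  2  $ u u q t  t q u $  match t
  3  $ u u q    q u $    match q
  4  $ u u      u $      match u
  5  $ u        $        error: top is terminal u but lookahead is $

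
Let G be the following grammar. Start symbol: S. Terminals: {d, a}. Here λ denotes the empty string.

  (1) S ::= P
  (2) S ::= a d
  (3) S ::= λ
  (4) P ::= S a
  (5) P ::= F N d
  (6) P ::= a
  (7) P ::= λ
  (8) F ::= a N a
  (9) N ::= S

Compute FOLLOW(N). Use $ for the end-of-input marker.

{a, d}

FIRST(F): from F::=a N a we get {a}. So FIRST(F) = {a}.
FIRST(S): from S::=P we get {λ, a}; from S::=a d we get {a}; from S::=λ we get {λ}. So FIRST(S) = {λ, a}.
FIRST(P): from P::=S a we get {a}; from P::=F N d we get {a}; from P::=a we get {a}; from P::=λ we get {λ}. So FIRST(P) = {λ, a}.
FIRST(N): from N::=S we get {λ, a}. So FIRST(N) = {λ, a}.
FOLLOW(S) includes $ since S is the start symbol.
FOLLOW(F): in P::=F N d, F is followed by N d with FIRST {a, d}. Thus FOLLOW(F) = {a, d}.
FOLLOW(N): in P::=F N d, N is followed by d with FIRST {d}; in F::=a N a, N is followed by a with FIRST {a}. Thus FOLLOW(N) = {a, d}.
FOLLOW(S): in P::=S a, S is followed by a with FIRST {a}; in N::=S, the suffix after S is empty, so FOLLOW(S) ⊇ FOLLOW(N) = {a, d}. Thus FOLLOW(S) = {$, a, d}.
FOLLOW(P): in S::=P, the suffix after P is empty, so FOLLOW(P) ⊇ FOLLOW(S) = {$, a, d}. Thus FOLLOW(P) = {$, a, d}.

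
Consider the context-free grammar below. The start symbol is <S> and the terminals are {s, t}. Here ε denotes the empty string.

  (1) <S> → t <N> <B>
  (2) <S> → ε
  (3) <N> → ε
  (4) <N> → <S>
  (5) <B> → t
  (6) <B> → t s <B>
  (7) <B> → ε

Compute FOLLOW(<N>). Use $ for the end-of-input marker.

{$, t}

FIRST(<S>) = {ε, t}
FIRST(<B>) = {ε, t}
FIRST(<N>) = {ε, t}  (via <S>)
FOLLOW(<S>) includes $ since <S> is the start symbol.
FOLLOW(<S>): in <N>→<S>, the suffix after <S> is empty, so FOLLOW(<S>) ⊇ FOLLOW(<N>) = {$, t}. Thus FOLLOW(<S>) = {$, t}.
FOLLOW(<N>): in <S>→t <N> <B>, <N> is followed by <B> with FIRST {ε, t}; in <S>→t <N> <B>, the suffix after <N> is nullable, so FOLLOW(<N>) ⊇ FOLLOW(<S>) = {$, t}. Thus FOLLOW(<N>) = {$, t}.
FOLLOW(<B>): in <S>→t <N> <B>, the suffix after <B> is empty, so FOLLOW(<B>) ⊇ FOLLOW(<S>) = {$, t}; in <B>→t s <B>, the suffix after <B> is empty (adds nothing new). Thus FOLLOW(<B>) = {$, t}.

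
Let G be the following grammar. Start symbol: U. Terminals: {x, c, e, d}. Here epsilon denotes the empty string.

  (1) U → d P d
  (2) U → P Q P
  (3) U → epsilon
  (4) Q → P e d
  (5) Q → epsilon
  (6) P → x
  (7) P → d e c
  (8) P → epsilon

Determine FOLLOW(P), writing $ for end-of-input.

FIRST(P) = {epsilon, d, x}
FIRST(Q) = {epsilon, d, e, x}  (via P e d)
FIRST(U) = {epsilon, d, e, x}  (via P Q P)
FOLLOW(U) includes $ since U is the start symbol.
FOLLOW(U): U appears on no right-hand side. Thus FOLLOW(U) = {$}.
FOLLOW(Q): in U→P Q P, Q is followed by P with FIRST {epsilon, d, x}; in U→P Q P, the suffix after Q is nullable, so FOLLOW(Q) ⊇ FOLLOW(U) = {$}. Thus FOLLOW(Q) = {$, d, x}.
FOLLOW(P): in U→d P d, P is followed by d with FIRST {d}; in U→P Q P (occurrence 1), P is followed by Q P with FIRST {epsilon, d, e, x}; in U→P Q P (occurrence 1), the suffix after P is nullable, so FOLLOW(P) ⊇ FOLLOW(U) = {$}; in U→P Q P (occurrence 2), the suffix after P is empty, so FOLLOW(P) ⊇ FOLLOW(U) = {$}; in Q→P e d, P is followed by e d with FIRST {e}. Thus FOLLOW(P) = {$, d, e, x}.

{$, d, e, x}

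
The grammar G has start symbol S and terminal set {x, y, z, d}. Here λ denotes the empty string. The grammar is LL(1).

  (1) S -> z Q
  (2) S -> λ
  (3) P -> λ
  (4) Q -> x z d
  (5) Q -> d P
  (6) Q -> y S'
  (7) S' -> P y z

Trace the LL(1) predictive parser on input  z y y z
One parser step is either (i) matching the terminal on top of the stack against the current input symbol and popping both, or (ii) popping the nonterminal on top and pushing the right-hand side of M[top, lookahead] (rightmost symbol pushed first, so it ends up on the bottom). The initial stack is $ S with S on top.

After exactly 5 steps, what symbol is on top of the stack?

     Stack   Input      Action
  1  $ S     z y y z $  expand S -> z Q
  2  $ Q z   z y y z $  match z
  3  $ Q     y y z $    expand Q -> y S'
  4  $ S' y  y y z $    match y
  5  $ S'    y z $      expand S' -> P y z
Stack after step 5: $ z y P (top = P).

P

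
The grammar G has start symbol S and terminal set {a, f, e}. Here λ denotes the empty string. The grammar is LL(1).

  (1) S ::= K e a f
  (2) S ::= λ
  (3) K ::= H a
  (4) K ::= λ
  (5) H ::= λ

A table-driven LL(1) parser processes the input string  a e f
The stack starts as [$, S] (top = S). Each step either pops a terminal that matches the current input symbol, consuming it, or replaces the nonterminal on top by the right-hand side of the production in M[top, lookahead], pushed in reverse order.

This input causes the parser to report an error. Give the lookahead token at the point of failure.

step 1: stack=$ S  input=a e f $  — expand S ::= K e a f
step 2: stack=$ f a e K  input=a e f $  — expand K ::= H a
step 3: stack=$ f a e a H  input=a e f $  — expand H ::= λ
step 4: stack=$ f a e a  input=a e f $  — match a
step 5: stack=$ f a e  input=e f $  — match e
step 6: stack=$ f a  input=f $  — error: top is terminal a but lookahead is f

f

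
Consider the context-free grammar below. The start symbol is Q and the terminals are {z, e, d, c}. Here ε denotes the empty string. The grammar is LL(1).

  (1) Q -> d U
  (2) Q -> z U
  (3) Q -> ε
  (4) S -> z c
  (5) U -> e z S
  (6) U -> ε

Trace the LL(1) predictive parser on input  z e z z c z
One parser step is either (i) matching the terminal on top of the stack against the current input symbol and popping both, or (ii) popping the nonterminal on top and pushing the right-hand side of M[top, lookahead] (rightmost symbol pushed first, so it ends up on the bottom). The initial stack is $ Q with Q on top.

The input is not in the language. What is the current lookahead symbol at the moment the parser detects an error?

z

     Stack    Input          Action
  1  $ Q      z e z z c z $  expand Q -> z U
  2  $ U z    z e z z c z $  match z
  3  $ U      e z z c z $    expand U -> e z S
  4  $ S z e  e z z c z $    match e
  5  $ S z    z z c z $      match z
  6  $ S      z c z $        expand S -> z c
  7  $ c z    z c z $        match z
  8  $ c      c z $          match c
  9  $        z $            error: stack empty but input remains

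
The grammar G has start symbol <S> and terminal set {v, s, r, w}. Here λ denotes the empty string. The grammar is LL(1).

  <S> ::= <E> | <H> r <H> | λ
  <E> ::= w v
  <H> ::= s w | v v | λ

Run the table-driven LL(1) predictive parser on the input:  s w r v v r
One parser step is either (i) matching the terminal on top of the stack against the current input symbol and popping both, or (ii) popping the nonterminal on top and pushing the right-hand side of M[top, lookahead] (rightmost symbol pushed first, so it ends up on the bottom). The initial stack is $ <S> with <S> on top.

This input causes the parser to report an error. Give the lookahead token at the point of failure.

r

step 1: stack=$ <S>  input=s w r v v r $  — expand <S> ::= <H> r <H>
step 2: stack=$ <H> r <H>  input=s w r v v r $  — expand <H> ::= s w
step 3: stack=$ <H> r w s  input=s w r v v r $  — match s
step 4: stack=$ <H> r w  input=w r v v r $  — match w
step 5: stack=$ <H> r  input=r v v r $  — match r
step 6: stack=$ <H>  input=v v r $  — expand <H> ::= v v
step 7: stack=$ v v  input=v v r $  — match v
step 8: stack=$ v  input=v r $  — match v
step 9: stack=$  input=r $  — error: stack empty but input remains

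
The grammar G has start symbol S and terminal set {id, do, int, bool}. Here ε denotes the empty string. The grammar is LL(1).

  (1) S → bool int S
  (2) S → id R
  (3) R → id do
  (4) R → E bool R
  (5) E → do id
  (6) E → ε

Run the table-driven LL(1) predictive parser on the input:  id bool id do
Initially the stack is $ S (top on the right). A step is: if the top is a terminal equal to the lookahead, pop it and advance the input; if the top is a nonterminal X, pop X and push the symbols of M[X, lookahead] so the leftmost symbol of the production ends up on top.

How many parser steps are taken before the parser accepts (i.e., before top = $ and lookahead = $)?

     Stack       Input            Action
  1  $ S         id bool id do $  expand S → id R
  2  $ R id      id bool id do $  match id
  3  $ R         bool id do $     expand R → E bool R
  4  $ R bool E  bool id do $     expand E → ε
  5  $ R bool    bool id do $     match bool
  6  $ R         id do $          expand R → id do
  7  $ do id     id do $          match id
  8  $ do        do $             match do
Accept reached after 8 steps.

8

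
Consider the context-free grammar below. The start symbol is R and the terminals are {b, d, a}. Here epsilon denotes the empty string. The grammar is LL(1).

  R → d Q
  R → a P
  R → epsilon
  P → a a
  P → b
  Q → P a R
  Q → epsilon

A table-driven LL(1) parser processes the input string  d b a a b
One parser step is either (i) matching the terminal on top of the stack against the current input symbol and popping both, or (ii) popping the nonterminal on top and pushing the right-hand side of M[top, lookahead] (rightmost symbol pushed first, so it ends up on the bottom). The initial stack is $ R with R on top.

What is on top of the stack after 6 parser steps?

     Stack    Input        Action
  1  $ R      d b a a b $  expand R → d Q
  2  $ Q d    d b a a b $  match d
  3  $ Q      b a a b $    expand Q → P a R
  4  $ R a P  b a a b $    expand P → b
  5  $ R a b  b a a b $    match b
  6  $ R a    a a b $      match a
Stack after step 6: $ R (top = R).

R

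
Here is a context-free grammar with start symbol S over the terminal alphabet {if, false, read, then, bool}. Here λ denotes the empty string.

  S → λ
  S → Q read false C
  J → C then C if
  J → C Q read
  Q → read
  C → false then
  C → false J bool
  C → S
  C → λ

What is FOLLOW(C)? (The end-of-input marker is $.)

FIRST(Q): from Q→read we get {read}. So FIRST(Q) = {read}.
FIRST(S): from S→λ we get {λ}; from S→Q read false C we get {read}. So FIRST(S) = {λ, read}.
FIRST(C): from C→false then we get {false}; from C→false J bool we get {false}; from C→S we get {λ, read}; from C→λ we get {λ}. So FIRST(C) = {λ, false, read}.
FIRST(J): from J→C then C if we get {false, read, then}; from J→C Q read we get {false, read}. So FIRST(J) = {false, read, then}.
FOLLOW(S) includes $ since S is the start symbol.
FOLLOW(J): in C→false J bool, J is followed by bool with FIRST {bool}. Thus FOLLOW(J) = {bool}.
FOLLOW(Q): in S→Q read false C, Q is followed by read false C with FIRST {read}; in J→C Q read, Q is followed by read with FIRST {read}. Thus FOLLOW(Q) = {read}.
FOLLOW(S): in C→S, the suffix after S is empty, so FOLLOW(S) ⊇ FOLLOW(C) = {$, if, read, then}. Thus FOLLOW(S) = {$, if, read, then}.
FOLLOW(C): in S→Q read false C, the suffix after C is empty, so FOLLOW(C) ⊇ FOLLOW(S) = {$, if, read, then}; in J→C then C if (occurrence 1), C is followed by then C if with FIRST {then}; in J→C then C if (occurrence 2), C is followed by if with FIRST {if}; in J→C Q read, C is followed by Q read with FIRST {read}. Thus FOLLOW(C) = {$, if, read, then}.

{$, if, read, then}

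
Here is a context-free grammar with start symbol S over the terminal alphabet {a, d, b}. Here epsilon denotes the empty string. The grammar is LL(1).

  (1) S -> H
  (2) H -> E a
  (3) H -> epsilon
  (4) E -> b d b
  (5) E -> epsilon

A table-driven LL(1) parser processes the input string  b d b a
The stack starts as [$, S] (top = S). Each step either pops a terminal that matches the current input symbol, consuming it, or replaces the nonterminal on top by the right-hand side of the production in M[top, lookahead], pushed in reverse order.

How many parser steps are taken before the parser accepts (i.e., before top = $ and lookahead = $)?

7

step 1: stack=$ S  input=b d b a $  — expand S -> H
step 2: stack=$ H  input=b d b a $  — expand H -> E a
step 3: stack=$ a E  input=b d b a $  — expand E -> b d b
step 4: stack=$ a b d b  input=b d b a $  — match b
step 5: stack=$ a b d  input=d b a $  — match d
step 6: stack=$ a b  input=b a $  — match b
step 7: stack=$ a  input=a $  — match a
Accept reached after 7 steps.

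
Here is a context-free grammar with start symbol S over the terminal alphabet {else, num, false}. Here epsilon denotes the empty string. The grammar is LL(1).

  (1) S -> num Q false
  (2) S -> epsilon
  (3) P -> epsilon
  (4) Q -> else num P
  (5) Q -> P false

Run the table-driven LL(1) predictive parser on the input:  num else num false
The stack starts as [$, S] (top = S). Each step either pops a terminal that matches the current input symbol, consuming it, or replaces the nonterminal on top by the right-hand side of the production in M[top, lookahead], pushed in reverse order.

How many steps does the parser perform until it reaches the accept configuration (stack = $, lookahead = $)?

step 1: stack=$ S  input=num else num false $  — expand S -> num Q false
step 2: stack=$ false Q num  input=num else num false $  — match num
step 3: stack=$ false Q  input=else num false $  — expand Q -> else num P
step 4: stack=$ false P num else  input=else num false $  — match else
step 5: stack=$ false P num  input=num false $  — match num
step 6: stack=$ false P  input=false $  — expand P -> epsilon
step 7: stack=$ false  input=false $  — match false
Accept reached after 7 steps.

7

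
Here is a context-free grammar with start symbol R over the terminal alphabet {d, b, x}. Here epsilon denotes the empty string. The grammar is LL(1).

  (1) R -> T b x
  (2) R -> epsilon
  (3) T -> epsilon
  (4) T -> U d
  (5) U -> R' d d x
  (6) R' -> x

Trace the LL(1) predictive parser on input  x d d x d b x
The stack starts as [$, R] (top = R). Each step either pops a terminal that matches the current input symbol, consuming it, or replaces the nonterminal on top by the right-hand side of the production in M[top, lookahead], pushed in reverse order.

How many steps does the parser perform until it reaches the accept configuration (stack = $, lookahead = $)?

11

      Stack             Input            Action
   1  $ R               x d d x d b x $  expand R -> T b x
   2  $ x b T           x d d x d b x $  expand T -> U d
   3  $ x b d U         x d d x d b x $  expand U -> R' d d x
   4  $ x b d x d d R'  x d d x d b x $  expand R' -> x
   5  $ x b d x d d x   x d d x d b x $  match x
   6  $ x b d x d d     d d x d b x $    match d
   7  $ x b d x d       d x d b x $      match d
   8  $ x b d x         x d b x $        match x
   9  $ x b d           d b x $          match d
  10  $ x b             b x $            match b
  11  $ x               x $              match x
Accept reached after 11 steps.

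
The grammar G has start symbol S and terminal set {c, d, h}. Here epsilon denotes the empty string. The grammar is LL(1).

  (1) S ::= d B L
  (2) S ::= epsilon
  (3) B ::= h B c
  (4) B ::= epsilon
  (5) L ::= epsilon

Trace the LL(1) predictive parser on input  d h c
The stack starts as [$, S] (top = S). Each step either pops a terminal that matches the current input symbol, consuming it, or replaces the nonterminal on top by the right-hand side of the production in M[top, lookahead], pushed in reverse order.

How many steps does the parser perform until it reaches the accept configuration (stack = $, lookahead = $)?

7

     Stack      Input    Action
  1  $ S        d h c $  expand S ::= d B L
  2  $ L B d    d h c $  match d
  3  $ L B      h c $    expand B ::= h B c
  4  $ L c B h  h c $    match h
  5  $ L c B    c $      expand B ::= epsilon
  6  $ L c      c $      match c
  7  $ L        $        expand L ::= epsilon
Accept reached after 7 steps.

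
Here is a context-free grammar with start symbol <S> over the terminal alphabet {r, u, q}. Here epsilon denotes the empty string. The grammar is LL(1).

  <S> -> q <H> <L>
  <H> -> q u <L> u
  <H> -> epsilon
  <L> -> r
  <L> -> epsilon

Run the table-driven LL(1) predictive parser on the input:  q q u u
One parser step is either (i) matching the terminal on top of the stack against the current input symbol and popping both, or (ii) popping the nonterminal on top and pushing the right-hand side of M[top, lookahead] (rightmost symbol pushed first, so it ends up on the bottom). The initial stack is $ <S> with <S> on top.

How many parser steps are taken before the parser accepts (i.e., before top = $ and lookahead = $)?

     Stack            Input      Action
  1  $ <S>            q q u u $  expand <S> -> q <H> <L>
  2  $ <L> <H> q      q q u u $  match q
  3  $ <L> <H>        q u u $    expand <H> -> q u <L> u
  4  $ <L> u <L> u q  q u u $    match q
  5  $ <L> u <L> u    u u $      match u
  6  $ <L> u <L>      u $        expand <L> -> epsilon
  7  $ <L> u          u $        match u
  8  $ <L>            $          expand <L> -> epsilon
Accept reached after 8 steps.

8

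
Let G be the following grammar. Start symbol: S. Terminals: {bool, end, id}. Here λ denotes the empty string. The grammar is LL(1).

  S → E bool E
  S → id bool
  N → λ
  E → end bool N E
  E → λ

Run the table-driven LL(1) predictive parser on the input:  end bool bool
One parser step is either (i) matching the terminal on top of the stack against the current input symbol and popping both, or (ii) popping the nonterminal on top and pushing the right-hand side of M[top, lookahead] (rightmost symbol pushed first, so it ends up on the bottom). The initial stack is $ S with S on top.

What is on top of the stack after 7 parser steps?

     Stack                  Input            Action
  1  $ S                    end bool bool $  expand S → E bool E
  2  $ E bool E             end bool bool $  expand E → end bool N E
  3  $ E bool E N bool end  end bool bool $  match end
  4  $ E bool E N bool      bool bool $      match bool
  5  $ E bool E N           bool $           expand N → λ
  6  $ E bool E             bool $           expand E → λ
  7  $ E bool               bool $           match bool
Stack after step 7: $ E (top = E).

E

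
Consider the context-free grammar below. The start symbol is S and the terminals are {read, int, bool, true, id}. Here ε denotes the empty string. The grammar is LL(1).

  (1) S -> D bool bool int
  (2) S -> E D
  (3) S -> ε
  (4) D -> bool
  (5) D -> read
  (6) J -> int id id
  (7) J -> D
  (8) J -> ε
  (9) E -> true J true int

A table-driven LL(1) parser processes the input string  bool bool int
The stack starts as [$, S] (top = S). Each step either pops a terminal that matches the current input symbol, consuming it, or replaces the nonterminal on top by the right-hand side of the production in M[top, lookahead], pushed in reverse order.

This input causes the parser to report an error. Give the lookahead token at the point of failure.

step 1: stack=$ S  input=bool bool int $  — expand S -> D bool bool int
step 2: stack=$ int bool bool D  input=bool bool int $  — expand D -> bool
step 3: stack=$ int bool bool bool  input=bool bool int $  — match bool
step 4: stack=$ int bool bool  input=bool int $  — match bool
step 5: stack=$ int bool  input=int $  — error: top is terminal bool but lookahead is int

int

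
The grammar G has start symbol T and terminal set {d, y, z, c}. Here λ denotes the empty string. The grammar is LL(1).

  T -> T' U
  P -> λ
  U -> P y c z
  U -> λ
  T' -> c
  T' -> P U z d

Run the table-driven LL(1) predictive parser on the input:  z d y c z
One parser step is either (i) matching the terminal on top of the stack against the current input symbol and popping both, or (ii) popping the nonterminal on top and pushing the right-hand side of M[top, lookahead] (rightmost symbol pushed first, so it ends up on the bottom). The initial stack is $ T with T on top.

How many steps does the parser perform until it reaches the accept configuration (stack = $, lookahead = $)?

11

      Stack        Input        Action
   1  $ T          z d y c z $  expand T -> T' U
   2  $ U T'       z d y c z $  expand T' -> P U z d
   3  $ U d z U P  z d y c z $  expand P -> λ
   4  $ U d z U    z d y c z $  expand U -> λ
   5  $ U d z      z d y c z $  match z
   6  $ U d        d y c z $    match d
   7  $ U          y c z $      expand U -> P y c z
   8  $ z c y P    y c z $      expand P -> λ
   9  $ z c y      y c z $      match y
  10  $ z c        c z $        match c
  11  $ z          z $          match z
Accept reached after 11 steps.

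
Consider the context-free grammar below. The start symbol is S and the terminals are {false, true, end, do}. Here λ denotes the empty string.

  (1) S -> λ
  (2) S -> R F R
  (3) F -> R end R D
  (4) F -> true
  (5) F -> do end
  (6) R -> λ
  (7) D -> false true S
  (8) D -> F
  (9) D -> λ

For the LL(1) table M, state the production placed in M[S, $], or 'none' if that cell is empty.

FIRST(R): from R->λ we get {λ}. So FIRST(R) = {λ}.
FIRST(F): from F->R end R D we get {end}; from F->true we get {true}; from F->do end we get {do}. So FIRST(F) = {do, end, true}.
FIRST(S): from S->λ we get {λ}; from S->R F R we get {do, end, true}. So FIRST(S) = {λ, do, end, true}.
FIRST(D): from D->false true S we get {false}; from D->F we get {do, end, true}; from D->λ we get {λ}. So FIRST(D) = {λ, do, end, false, true}.
FOLLOW(S) includes $ since S is the start symbol.
FOLLOW(S): in D->false true S, the suffix after S is empty, so FOLLOW(S) ⊇ FOLLOW(D) = {$}. Thus FOLLOW(S) = {$}.
FOLLOW(D): in F->R end R D, the suffix after D is empty, so FOLLOW(D) ⊇ FOLLOW(F) = {$}. Thus FOLLOW(D) = {$}.
For S -> λ: FIRST(λ) = {λ}, so it goes in M[S, t] for t ∈ {}; since λ ∈ FIRST, also for every t ∈ FOLLOW(S) = {$}.
For S -> R F R: FIRST(R F R) = {do, end, true}, so it goes in M[S, t] for t ∈ {do, end, true}.

S -> λ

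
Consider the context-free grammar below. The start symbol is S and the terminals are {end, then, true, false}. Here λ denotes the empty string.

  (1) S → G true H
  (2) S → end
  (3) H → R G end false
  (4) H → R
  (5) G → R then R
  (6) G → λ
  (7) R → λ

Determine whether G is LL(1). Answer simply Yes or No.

Yes

FIRST(S) = {end, then, true}
FIRST(H) = {λ, end, then}
FIRST(G) = {λ, then}
FIRST(R) = {λ}
FOLLOW(S) = {$}
FOLLOW(H) = {$}
FOLLOW(G) = {end, true}
FOLLOW(R) = {$, end, then, true}
Each cell of M receives at most one production.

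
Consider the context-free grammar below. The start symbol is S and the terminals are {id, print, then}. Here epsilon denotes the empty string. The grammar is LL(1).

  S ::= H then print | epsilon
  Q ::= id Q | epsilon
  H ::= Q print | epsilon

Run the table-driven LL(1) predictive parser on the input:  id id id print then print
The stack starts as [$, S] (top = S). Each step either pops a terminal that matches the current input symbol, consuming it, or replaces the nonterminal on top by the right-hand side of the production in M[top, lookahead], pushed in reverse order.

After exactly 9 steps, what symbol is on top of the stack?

print

     Stack                    Input                        Action
  1  $ S                      id id id print then print $  expand S ::= H then print
  2  $ print then H           id id id print then print $  expand H ::= Q print
  3  $ print then print Q     id id id print then print $  expand Q ::= id Q
  4  $ print then print Q id  id id id print then print $  match id
  5  $ print then print Q     id id print then print $     expand Q ::= id Q
  6  $ print then print Q id  id id print then print $     match id
  7  $ print then print Q     id print then print $        expand Q ::= id Q
  8  $ print then print Q id  id print then print $        match id
  9  $ print then print Q     print then print $           expand Q ::= epsilon
Stack after step 9: $ print then print (top = print).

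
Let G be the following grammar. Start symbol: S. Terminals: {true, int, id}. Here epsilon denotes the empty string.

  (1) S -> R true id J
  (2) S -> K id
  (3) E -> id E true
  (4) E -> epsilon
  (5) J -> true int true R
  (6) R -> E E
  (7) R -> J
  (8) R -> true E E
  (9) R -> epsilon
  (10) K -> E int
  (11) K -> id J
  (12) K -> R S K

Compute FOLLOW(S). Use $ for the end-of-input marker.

FIRST(E): from E->id E true we get {id}; from E->epsilon we get {epsilon}. So FIRST(E) = {epsilon, id}.
FIRST(J): from J->true int true R we get {true}. So FIRST(J) = {true}.
FIRST(R): from R->E E we get {epsilon, id}; from R->J we get {true}; from R->true E E we get {true}; from R->epsilon we get {epsilon}. So FIRST(R) = {epsilon, id, true}.
FIRST(S): from S->R true id J we get {id, true}; from S->K id we get {id, int, true}. So FIRST(S) = {id, int, true}.
FIRST(K): from K->E int we get {id, int}; from K->id J we get {id}; from K->R S K we get {id, int, true}. So FIRST(K) = {id, int, true}.
FOLLOW(S) includes $ since S is the start symbol.
FOLLOW(S): in K->R S K, S is followed by K with FIRST {id, int, true}. Thus FOLLOW(S) = {$, id, int, true}.
FOLLOW(K): in S->K id, K is followed by id with FIRST {id}; in K->R S K, the suffix after K is empty (adds nothing new). Thus FOLLOW(K) = {id}.
FOLLOW(E): in E->id E true, E is followed by true with FIRST {true}; in R->E E (occurrence 1), E is followed by E with FIRST {epsilon, id}; in R->E E (occurrence 1), the suffix after E is nullable, so FOLLOW(E) ⊇ FOLLOW(R) = {$, id, int, true}; in R->E E (occurrence 2), the suffix after E is empty, so FOLLOW(E) ⊇ FOLLOW(R) = {$, id, int, true}; in R->true E E (occurrence 1), E is followed by E with FIRST {epsilon, id}; in R->true E E (occurrence 1), the suffix after E is nullable, so FOLLOW(E) ⊇ FOLLOW(R) = {$, id, int, true}; in R->true E E (occurrence 2), the suffix after E is empty, so FOLLOW(E) ⊇ FOLLOW(R) = {$, id, int, true}; in K->E int, E is followed by int with FIRST {int}. Thus FOLLOW(E) = {$, id, int, true}.
FOLLOW(J): in S->R true id J, the suffix after J is empty, so FOLLOW(J) ⊇ FOLLOW(S) = {$, id, int, true}; in R->J, the suffix after J is empty, so FOLLOW(J) ⊇ FOLLOW(R) = {$, id, int, true}; in K->id J, the suffix after J is empty, so FOLLOW(J) ⊇ FOLLOW(K) = {id}. Thus FOLLOW(J) = {$, id, int, true}.
FOLLOW(R): in S->R true id J, R is followed by true id J with FIRST {true}; in J->true int true R, the suffix after R is empty, so FOLLOW(R) ⊇ FOLLOW(J) = {$, id, int, true}; in K->R S K, R is followed by S K with FIRST {id, int, true}. Thus FOLLOW(R) = {$, id, int, true}.

{$, id, int, true}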